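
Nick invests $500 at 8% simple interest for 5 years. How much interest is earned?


Use the formula I = P x R x T / 100
P x R x T = 500 x 8 x 5 = 20000
I = 20000 / 100 = $200

$200


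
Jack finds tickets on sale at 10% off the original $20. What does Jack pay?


Calculate the discount amount:
10% of $20 = $2
Subtract from original:
$20 - $2 = $18

$18


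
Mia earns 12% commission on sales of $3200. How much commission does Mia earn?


Convert rate to decimal:
12% = 0.12
Multiply by sales:
$3200 x 0.12 = $384

$384


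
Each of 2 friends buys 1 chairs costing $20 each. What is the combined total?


Cost per person:
1 x $20 = $20
Group total:
2 x $20 = $40

$40


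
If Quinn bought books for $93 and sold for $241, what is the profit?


Selling price = $241
Cost price = $93
Profit = selling price - cost price:
Profit = $241 - $93 = $148

$148


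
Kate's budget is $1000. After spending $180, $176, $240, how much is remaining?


Add up expenses:
$180 + $176 + $240 = $596
Subtract from budget:
$1000 - $596 = $404

$404


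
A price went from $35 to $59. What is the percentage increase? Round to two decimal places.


Find the absolute change:
|59 - 35| = 24
Divide by original and multiply by 100:
24 / 35 x 100 = 68.5714...% ≈ 68.57%

68.57%


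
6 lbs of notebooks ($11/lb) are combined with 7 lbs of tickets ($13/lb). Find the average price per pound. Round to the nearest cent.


Cost of notebooks:
6 x $11 = $66
Cost of tickets:
7 x $13 = $91
Total cost: $66 + $91 = $157
Total weight: 13 lbs
Average: $157 / 13 = $12.0769... ≈ $12.08/lb

$12.08/lb


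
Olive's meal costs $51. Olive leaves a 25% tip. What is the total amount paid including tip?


Calculate the tip:
25% of $51 = $12.75
Add tip to meal cost:
$51 + $12.75 = $63.75

$63.75


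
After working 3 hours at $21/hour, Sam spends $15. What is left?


Calculate earnings:
3 x $21 = $63
Subtract spending:
$63 - $15 = $48

$48


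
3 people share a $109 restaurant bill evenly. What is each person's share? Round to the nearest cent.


Total bill: $109
Number of people: 3
Each pays: $109 / 3 = $36.3333... ≈ $36.33

$36.33


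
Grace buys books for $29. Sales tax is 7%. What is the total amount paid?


Calculate the tax:
7% of $29 = $2.03
Add tax to price:
$29 + $2.03 = $31.03

$31.03


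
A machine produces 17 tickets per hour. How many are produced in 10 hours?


Production rate: 17 tickets per hour
Time: 10 hours
Total: 17 x 10 = 170 tickets

170 tickets


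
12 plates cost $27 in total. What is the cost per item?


Total cost: $27
Number of items: 12
Unit price: $27 / 12 = $2.25

$2.25


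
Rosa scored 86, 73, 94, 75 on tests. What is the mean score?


Add the scores:
86 + 73 + 94 + 75 = 328
Divide by the number of tests:
328 / 4 = 82

82


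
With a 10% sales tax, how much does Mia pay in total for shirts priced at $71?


Calculate the tax:
10% of $71 = $7.10
Add tax to price:
$71 + $7.10 = $78.10

$78.10


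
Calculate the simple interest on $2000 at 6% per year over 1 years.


Use the formula I = P x R x T / 100
P x R x T = 2000 x 6 x 1 = 12000
I = 12000 / 100 = $120

$120


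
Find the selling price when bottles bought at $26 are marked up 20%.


Calculate the markup amount:
20% of $26 = $5.20
Add to cost:
$26 + $5.20 = $31.20

$31.20


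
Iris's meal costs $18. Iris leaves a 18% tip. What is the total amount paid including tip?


Calculate the tip:
18% of $18 = $3.24
Add tip to meal cost:
$18 + $3.24 = $21.24

$21.24


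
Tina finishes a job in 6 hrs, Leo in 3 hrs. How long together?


Tina's rate: 1/6 of the job per hour
Leo's rate: 1/3 of the job per hour
Combined rate: 1/6 + 1/3 = 1/2 per hour
Time = 1 / (1/2) = 2 hours

2 hours


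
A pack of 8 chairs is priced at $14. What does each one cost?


Total cost: $14
Number of items: 8
Unit price: $14 / 8 = $1.75

$1.75


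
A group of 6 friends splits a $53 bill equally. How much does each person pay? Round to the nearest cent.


Total bill: $53
Number of people: 6
Each pays: $53 / 6 = $8.8333... ≈ $8.83

$8.83


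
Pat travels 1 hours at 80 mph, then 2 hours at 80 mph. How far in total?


Leg 1 distance:
80 x 1 = 80 miles
Leg 2 distance:
80 x 2 = 160 miles
Total distance:
80 + 160 = 240 miles

240 miles


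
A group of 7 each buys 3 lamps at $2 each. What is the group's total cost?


Cost per person:
3 x $2 = $6
Group total:
7 x $6 = $42

$42


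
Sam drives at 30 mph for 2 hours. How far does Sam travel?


Use the formula: distance = speed x time
Speed = 30 mph, Time = 2 hours
30 x 2 = 60 miles

60 miles


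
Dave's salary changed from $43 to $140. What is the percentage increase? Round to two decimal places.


Find the absolute change:
|140 - 43| = 97
Divide by original and multiply by 100:
97 / 43 x 100 = 225.5813...% ≈ 225.58%

225.58%


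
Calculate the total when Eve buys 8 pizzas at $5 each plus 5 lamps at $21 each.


Cost of pizzas:
8 x $5 = $40
Cost of lamps:
5 x $21 = $105
Add both:
$40 + $105 = $145

$145


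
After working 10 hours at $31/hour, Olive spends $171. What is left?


Calculate earnings:
10 x $31 = $310
Subtract spending:
$310 - $171 = $139

$139


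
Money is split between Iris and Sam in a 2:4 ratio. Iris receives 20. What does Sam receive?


Find the multiplier:
20 / 2 = 10
Apply to Sam's share:
4 x 10 = 40

40


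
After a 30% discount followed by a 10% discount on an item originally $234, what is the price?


First discount:
30% of $234 = $70.20
Price after first discount:
$234 - $70.20 = $163.80
Second discount:
10% of $163.80 = $16.38
Final price:
$163.80 - $16.38 = $147.42

$147.42


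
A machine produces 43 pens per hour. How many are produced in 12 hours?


Production rate: 43 pens per hour
Time: 12 hours
Total: 43 x 12 = 516 pens

516 pens


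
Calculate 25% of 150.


Convert percentage to decimal:
25% = 0.25
Multiply:
150 x 0.25 = 37.5

37.5


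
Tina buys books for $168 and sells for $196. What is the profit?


Selling price = $196
Cost price = $168
Profit = selling price - cost price:
Profit = $196 - $168 = $28

$28


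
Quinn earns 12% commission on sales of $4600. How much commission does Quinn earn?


Convert rate to decimal:
12% = 0.12
Multiply by sales:
$4600 x 0.12 = $552

$552


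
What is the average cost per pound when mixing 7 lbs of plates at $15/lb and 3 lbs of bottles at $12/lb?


Cost of plates:
7 x $15 = $105
Cost of bottles:
3 x $12 = $36
Total cost: $105 + $36 = $141
Total weight: 10 lbs
Average: $141 / 10 = $14.10/lb

$14.10/lb


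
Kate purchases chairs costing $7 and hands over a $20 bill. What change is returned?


Start with the amount paid:
$20
Subtract the price:
$20 - $7 = $13

$13


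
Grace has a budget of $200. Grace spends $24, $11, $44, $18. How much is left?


Add up expenses:
$24 + $11 + $44 + $18 = $97
Subtract from budget:
$200 - $97 = $103

$103


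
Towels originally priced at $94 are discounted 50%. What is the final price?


Calculate the discount amount:
50% of $94 = $47
Subtract from original:
$94 - $47 = $47

$47


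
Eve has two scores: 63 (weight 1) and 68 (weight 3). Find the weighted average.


Weighted sum:
1 x 63 + 3 x 68 = 267
Total weight:
1 + 3 = 4
Weighted average:
267 / 4 = 66.75

66.75


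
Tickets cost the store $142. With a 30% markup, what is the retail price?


Calculate the markup amount:
30% of $142 = $42.60
Add to cost:
$142 + $42.60 = $184.60

$184.60


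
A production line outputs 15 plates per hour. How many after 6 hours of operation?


Production rate: 15 plates per hour
Time: 6 hours
Total: 15 x 6 = 90 plates

90 plates


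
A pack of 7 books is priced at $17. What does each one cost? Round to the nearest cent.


Total cost: $17
Number of items: 7
Unit price: $17 / 7 = $2.4285... ≈ $2.43

$2.43


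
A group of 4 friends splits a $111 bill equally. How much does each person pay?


Total bill: $111
Number of people: 4
Each pays: $111 / 4 = $27.75

$27.75


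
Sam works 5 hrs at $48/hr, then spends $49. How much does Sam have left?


Calculate earnings:
5 x $48 = $240
Subtract spending:
$240 - $49 = $191

$191


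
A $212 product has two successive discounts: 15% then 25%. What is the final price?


First discount:
15% of $212 = $31.80
Price after first discount:
$212 - $31.80 = $180.20
Second discount:
25% of $180.20 = $45.05
Final price:
$180.20 - $45.05 = $135.15

$135.15


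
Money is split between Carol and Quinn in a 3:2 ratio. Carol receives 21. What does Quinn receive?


Find the multiplier:
21 / 3 = 7
Apply to Quinn's share:
2 x 7 = 14

14


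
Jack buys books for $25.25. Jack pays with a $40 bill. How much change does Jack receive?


Start with the amount paid:
$40
Subtract the price:
$40 - $25.25 = $14.75

$14.75


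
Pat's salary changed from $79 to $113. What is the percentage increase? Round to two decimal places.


Find the absolute change:
|113 - 79| = 34
Divide by original and multiply by 100:
34 / 79 x 100 = 43.0379...% ≈ 43.04%

43.04%


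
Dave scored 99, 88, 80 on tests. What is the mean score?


Add the scores:
99 + 88 + 80 = 267
Divide by the number of tests:
267 / 3 = 89

89


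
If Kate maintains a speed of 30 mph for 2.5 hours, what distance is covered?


Use the formula: distance = speed x time
Speed = 30 mph, Time = 2.5 hours
30 x 2.5 = 75 miles

75 miles


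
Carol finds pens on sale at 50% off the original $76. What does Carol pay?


Calculate the discount amount:
50% of $76 = $38
Subtract from original:
$76 - $38 = $38

$38


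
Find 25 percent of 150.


Convert percentage to decimal:
25% = 0.25
Multiply:
150 x 0.25 = 37.5

37.5


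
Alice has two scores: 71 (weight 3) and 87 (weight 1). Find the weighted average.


Weighted sum:
3 x 71 + 1 x 87 = 300
Total weight:
3 + 1 = 4
Weighted average:
300 / 4 = 75

75


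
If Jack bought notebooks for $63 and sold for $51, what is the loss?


Selling price = $51
Cost price = $63
Loss = cost price - selling price:
Loss = $63 - $51 = $12

$12


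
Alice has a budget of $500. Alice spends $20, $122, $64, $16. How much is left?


Add up expenses:
$20 + $122 + $64 + $16 = $222
Subtract from budget:
$500 - $222 = $278

$278


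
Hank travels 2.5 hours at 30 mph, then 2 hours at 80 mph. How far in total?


Leg 1 distance:
30 x 2.5 = 75 miles
Leg 2 distance:
80 x 2 = 160 miles
Total distance:
75 + 160 = 235 miles

235 miles


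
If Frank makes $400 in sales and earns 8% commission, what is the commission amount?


Convert rate to decimal:
8% = 0.08
Multiply by sales:
$400 x 0.08 = $32

$32


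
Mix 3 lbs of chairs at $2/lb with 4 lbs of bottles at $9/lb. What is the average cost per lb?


Cost of chairs:
3 x $2 = $6
Cost of bottles:
4 x $9 = $36
Total cost: $6 + $36 = $42
Total weight: 7 lbs
Average: $42 / 7 = $6/lb

$6/lb


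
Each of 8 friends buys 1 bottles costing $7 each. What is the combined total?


Cost per person:
1 x $7 = $7
Group total:
8 x $7 = $56

$56


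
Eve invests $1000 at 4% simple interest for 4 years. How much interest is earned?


Use the formula I = P x R x T / 100
P x R x T = 1000 x 4 x 4 = 16000
I = 16000 / 100 = $160

$160


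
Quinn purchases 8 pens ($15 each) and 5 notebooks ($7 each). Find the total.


Cost of pens:
8 x $15 = $120
Cost of notebooks:
5 x $7 = $35
Add both:
$120 + $35 = $155

$155


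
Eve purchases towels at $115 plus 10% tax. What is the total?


Calculate the tax:
10% of $115 = $11.50
Add tax to price:
$115 + $11.50 = $126.50

$126.50


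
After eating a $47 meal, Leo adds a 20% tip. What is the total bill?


Calculate the tip:
20% of $47 = $9.40
Add tip to meal cost:
$47 + $9.40 = $56.40

$56.40


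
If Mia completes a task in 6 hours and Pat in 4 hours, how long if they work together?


Mia's rate: 1/6 of the job per hour
Pat's rate: 1/4 of the job per hour
Combined rate: 1/6 + 1/4 = 5/12 per hour
Time = 1 / (5/12) = 12/5 = 2.4 hours

2.4 hours


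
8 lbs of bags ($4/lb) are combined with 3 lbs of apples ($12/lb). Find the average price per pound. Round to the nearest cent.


Cost of bags:
8 x $4 = $32
Cost of apples:
3 x $12 = $36
Total cost: $32 + $36 = $68
Total weight: 11 lbs
Average: $68 / 11 = $6.1818... ≈ $6.18/lb

$6.18/lb


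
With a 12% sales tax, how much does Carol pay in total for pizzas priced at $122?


Calculate the tax:
12% of $122 = $14.64
Add tax to price:
$122 + $14.64 = $136.64

$136.64


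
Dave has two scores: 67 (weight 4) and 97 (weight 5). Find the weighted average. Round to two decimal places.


Weighted sum:
4 x 67 + 5 x 97 = 753
Total weight:
4 + 5 = 9
Weighted average:
753 / 9 = 83.6666... ≈ 83.67

83.67


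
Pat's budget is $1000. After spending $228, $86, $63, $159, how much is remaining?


Add up expenses:
$228 + $86 + $63 + $159 = $536
Subtract from budget:
$1000 - $536 = $464

$464


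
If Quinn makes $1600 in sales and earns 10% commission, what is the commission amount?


Convert rate to decimal:
10% = 0.1
Multiply by sales:
$1600 x 0.1 = $160

$160


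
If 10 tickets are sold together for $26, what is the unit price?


Total cost: $26
Number of items: 10
Unit price: $26 / 10 = $2.60

$2.60


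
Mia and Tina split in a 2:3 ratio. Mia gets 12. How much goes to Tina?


Find the multiplier:
12 / 2 = 6
Apply to Tina's share:
3 x 6 = 18

18


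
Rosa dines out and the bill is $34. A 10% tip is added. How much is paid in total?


Calculate the tip:
10% of $34 = $3.40
Add tip to meal cost:
$34 + $3.40 = $37.40

$37.40


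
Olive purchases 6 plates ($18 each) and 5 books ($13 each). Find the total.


Cost of plates:
6 x $18 = $108
Cost of books:
5 x $13 = $65
Add both:
$108 + $65 = $173

$173


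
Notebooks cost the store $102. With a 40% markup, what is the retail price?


Calculate the markup amount:
40% of $102 = $40.80
Add to cost:
$102 + $40.80 = $142.80

$142.80


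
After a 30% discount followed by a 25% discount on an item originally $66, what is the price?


First discount:
30% of $66 = $19.80
Price after first discount:
$66 - $19.80 = $46.20
Second discount:
25% of $46.20 = $11.55
Final price:
$46.20 - $11.55 = $34.65

$34.65


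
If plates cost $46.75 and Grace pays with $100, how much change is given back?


Start with the amount paid:
$100
Subtract the price:
$100 - $46.75 = $53.25

$53.25


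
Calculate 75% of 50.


Convert percentage to decimal:
75% = 0.75
Multiply:
50 x 0.75 = 37.5

37.5


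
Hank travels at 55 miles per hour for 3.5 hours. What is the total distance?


Use the formula: distance = speed x time
Speed = 55 mph, Time = 3.5 hours
55 x 3.5 = 192.5 miles

192.5 miles


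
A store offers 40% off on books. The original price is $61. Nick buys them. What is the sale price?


Calculate the discount amount:
40% of $61 = $24.40
Subtract from original:
$61 - $24.40 = $36.60

$36.60


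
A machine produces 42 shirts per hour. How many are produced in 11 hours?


Production rate: 42 shirts per hour
Time: 11 hours
Total: 42 x 11 = 462 shirts

462 shirts


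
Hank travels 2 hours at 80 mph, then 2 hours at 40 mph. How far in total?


Leg 1 distance:
80 x 2 = 160 miles
Leg 2 distance:
40 x 2 = 80 miles
Total distance:
160 + 80 = 240 miles

240 miles


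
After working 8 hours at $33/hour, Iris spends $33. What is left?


Calculate earnings:
8 x $33 = $264
Subtract spending:
$264 - $33 = $231

$231


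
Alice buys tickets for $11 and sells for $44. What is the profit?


Selling price = $44
Cost price = $11
Profit = selling price - cost price:
Profit = $44 - $11 = $33

$33


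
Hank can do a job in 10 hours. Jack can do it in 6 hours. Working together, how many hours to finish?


Hank's rate: 1/10 of the job per hour
Jack's rate: 1/6 of the job per hour
Combined rate: 1/10 + 1/6 = 4/15 per hour
Time = 1 / (4/15) = 15/4 = 3.75 hours

3.75 hours


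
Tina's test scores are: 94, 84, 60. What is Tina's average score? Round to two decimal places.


Add the scores:
94 + 84 + 60 = 238
Divide by the number of tests:
238 / 3 = 79.3333... ≈ 79.33

79.33


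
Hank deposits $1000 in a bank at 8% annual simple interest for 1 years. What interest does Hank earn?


Use the formula I = P x R x T / 100
P x R x T = 1000 x 8 x 1 = 8000
I = 8000 / 100 = $80

$80


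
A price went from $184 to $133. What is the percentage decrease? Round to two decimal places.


Find the absolute change:
|133 - 184| = 51
Divide by original and multiply by 100:
51 / 184 x 100 = 27.7173...% ≈ 27.72%

27.72%


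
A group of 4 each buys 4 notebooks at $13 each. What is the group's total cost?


Cost per person:
4 x $13 = $52
Group total:
4 x $52 = $208

$208


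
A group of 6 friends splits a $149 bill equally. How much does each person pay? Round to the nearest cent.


Total bill: $149
Number of people: 6
Each pays: $149 / 6 = $24.8333... ≈ $24.83

$24.83


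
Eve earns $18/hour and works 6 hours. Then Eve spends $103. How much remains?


Calculate earnings:
6 x $18 = $108
Subtract spending:
$108 - $103 = $5

$5


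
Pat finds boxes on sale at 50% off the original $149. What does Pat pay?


Calculate the discount amount:
50% of $149 = $74.50
Subtract from original:
$149 - $74.50 = $74.50

$74.50


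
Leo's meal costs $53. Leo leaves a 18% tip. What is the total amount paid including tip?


Calculate the tip:
18% of $53 = $9.54
Add tip to meal cost:
$53 + $9.54 = $62.54

$62.54


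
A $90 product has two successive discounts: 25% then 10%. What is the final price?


First discount:
25% of $90 = $22.50
Price after first discount:
$90 - $22.50 = $67.50
Second discount:
10% of $67.50 = $6.75
Final price:
$67.50 - $6.75 = $60.75

$60.75


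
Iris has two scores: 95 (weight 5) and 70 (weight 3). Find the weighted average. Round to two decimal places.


Weighted sum:
5 x 95 + 3 x 70 = 685
Total weight:
5 + 3 = 8
Weighted average:
685 / 8 = 85.625 ≈ 85.63

85.63


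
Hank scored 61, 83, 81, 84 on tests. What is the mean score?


Add the scores:
61 + 83 + 81 + 84 = 309
Divide by the number of tests:
309 / 4 = 77.25

77.25


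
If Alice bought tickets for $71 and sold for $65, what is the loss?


Selling price = $65
Cost price = $71
Loss = cost price - selling price:
Loss = $71 - $65 = $6

$6


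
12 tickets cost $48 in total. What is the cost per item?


Total cost: $48
Number of items: 12
Unit price: $48 / 12 = $4

$4


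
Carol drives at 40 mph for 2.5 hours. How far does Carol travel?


Use the formula: distance = speed x time
Speed = 40 mph, Time = 2.5 hours
40 x 2.5 = 100 miles

100 miles


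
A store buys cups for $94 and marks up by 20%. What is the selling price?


Calculate the markup amount:
20% of $94 = $18.80
Add to cost:
$94 + $18.80 = $112.80

$112.80


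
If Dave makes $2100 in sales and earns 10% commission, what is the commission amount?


Convert rate to decimal:
10% = 0.1
Multiply by sales:
$2100 x 0.1 = $210

$210


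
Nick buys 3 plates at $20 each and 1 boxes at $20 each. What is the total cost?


Cost of plates:
3 x $20 = $60
Cost of boxes:
1 x $20 = $20
Add both:
$60 + $20 = $80

$80


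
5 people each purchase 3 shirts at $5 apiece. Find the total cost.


Cost per person:
3 x $5 = $15
Group total:
5 x $15 = $75

$75


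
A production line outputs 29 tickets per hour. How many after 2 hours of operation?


Production rate: 29 tickets per hour
Time: 2 hours
Total: 29 x 2 = 58 tickets

58 tickets


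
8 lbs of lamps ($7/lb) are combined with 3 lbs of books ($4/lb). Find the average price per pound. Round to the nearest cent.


Cost of lamps:
8 x $7 = $56
Cost of books:
3 x $4 = $12
Total cost: $56 + $12 = $68
Total weight: 11 lbs
Average: $68 / 11 = $6.1818... ≈ $6.18/lb

$6.18/lb


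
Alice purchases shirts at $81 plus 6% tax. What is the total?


Calculate the tax:
6% of $81 = $4.86
Add tax to price:
$81 + $4.86 = $85.86

$85.86


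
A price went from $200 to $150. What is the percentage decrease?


Find the absolute change:
|150 - 200| = 50
Divide by original and multiply by 100:
50 / 200 x 100 = 25%

25%


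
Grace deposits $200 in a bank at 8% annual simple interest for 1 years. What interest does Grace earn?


Use the formula I = P x R x T / 100
P x R x T = 200 x 8 x 1 = 1600
I = 1600 / 100 = $16

$16


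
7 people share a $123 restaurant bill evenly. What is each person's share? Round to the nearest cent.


Total bill: $123
Number of people: 7
Each pays: $123 / 7 = $17.5714... ≈ $17.57

$17.57


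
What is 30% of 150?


Convert percentage to decimal:
30% = 0.3
Multiply:
150 x 0.3 = 45

45


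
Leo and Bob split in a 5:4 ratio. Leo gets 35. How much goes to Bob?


Find the multiplier:
35 / 5 = 7
Apply to Bob's share:
4 x 7 = 28

28


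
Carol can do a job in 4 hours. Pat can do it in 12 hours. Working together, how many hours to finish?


Carol's rate: 1/4 of the job per hour
Pat's rate: 1/12 of the job per hour
Combined rate: 1/4 + 1/12 = 1/3 per hour
Time = 1 / (1/3) = 3 hours

3 hours


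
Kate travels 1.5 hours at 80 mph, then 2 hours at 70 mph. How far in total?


Leg 1 distance:
80 x 1.5 = 120 miles
Leg 2 distance:
70 x 2 = 140 miles
Total distance:
120 + 140 = 260 miles

260 miles


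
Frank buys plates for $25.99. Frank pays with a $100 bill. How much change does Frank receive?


Start with the amount paid:
$100
Subtract the price:
$100 - $25.99 = $74.01

$74.01


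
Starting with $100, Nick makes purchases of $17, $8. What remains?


Add up expenses:
$17 + $8 = $25
Subtract from budget:
$100 - $25 = $75

$75


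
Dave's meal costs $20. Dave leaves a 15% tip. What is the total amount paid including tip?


Calculate the tip:
15% of $20 = $3
Add tip to meal cost:
$20 + $3 = $23

$23


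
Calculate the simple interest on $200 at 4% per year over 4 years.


Use the formula I = P x R x T / 100
P x R x T = 200 x 4 x 4 = 3200
I = 3200 / 100 = $32

$32


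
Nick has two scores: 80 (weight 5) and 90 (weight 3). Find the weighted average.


Weighted sum:
5 x 80 + 3 x 90 = 670
Total weight:
5 + 3 = 8
Weighted average:
670 / 8 = 83.75

83.75


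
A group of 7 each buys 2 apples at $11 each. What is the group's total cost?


Cost per person:
2 x $11 = $22
Group total:
7 x $22 = $154

$154


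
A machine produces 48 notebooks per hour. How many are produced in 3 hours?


Production rate: 48 notebooks per hour
Time: 3 hours
Total: 48 x 3 = 144 notebooks

144 notebooks


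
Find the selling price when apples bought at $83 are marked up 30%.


Calculate the markup amount:
30% of $83 = $24.90
Add to cost:
$83 + $24.90 = $107.90

$107.90


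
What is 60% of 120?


Convert percentage to decimal:
60% = 0.6
Multiply:
120 x 0.6 = 72

72


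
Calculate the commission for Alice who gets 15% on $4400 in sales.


Convert rate to decimal:
15% = 0.15
Multiply by sales:
$4400 x 0.15 = $660

$660


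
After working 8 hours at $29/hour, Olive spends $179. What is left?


Calculate earnings:
8 x $29 = $232
Subtract spending:
$232 - $179 = $53

$53


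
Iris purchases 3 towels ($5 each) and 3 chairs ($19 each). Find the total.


Cost of towels:
3 x $5 = $15
Cost of chairs:
3 x $19 = $57
Add both:
$15 + $57 = $72

$72


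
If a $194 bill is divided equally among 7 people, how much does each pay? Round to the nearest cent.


Total bill: $194
Number of people: 7
Each pays: $194 / 7 = $27.7142... ≈ $27.71

$27.71


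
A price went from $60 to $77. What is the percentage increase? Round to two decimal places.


Find the absolute change:
|77 - 60| = 17
Divide by original and multiply by 100:
17 / 60 x 100 = 28.3333...% ≈ 28.33%

28.33%


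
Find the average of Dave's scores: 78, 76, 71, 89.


Add the scores:
78 + 76 + 71 + 89 = 314
Divide by the number of tests:
314 / 4 = 78.5

78.5


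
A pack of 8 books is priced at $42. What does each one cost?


Total cost: $42
Number of items: 8
Unit price: $42 / 8 = $5.25

$5.25


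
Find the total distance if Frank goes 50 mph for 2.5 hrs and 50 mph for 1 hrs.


Leg 1 distance:
50 x 2.5 = 125 miles
Leg 2 distance:
50 x 1 = 50 miles
Total distance:
125 + 50 = 175 miles

175 miles


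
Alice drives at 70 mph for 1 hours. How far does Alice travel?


Use the formula: distance = speed x time
Speed = 70 mph, Time = 1 hours
70 x 1 = 70 miles

70 miles


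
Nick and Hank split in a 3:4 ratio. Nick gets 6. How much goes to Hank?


Find the multiplier:
6 / 3 = 2
Apply to Hank's share:
4 x 2 = 8

8


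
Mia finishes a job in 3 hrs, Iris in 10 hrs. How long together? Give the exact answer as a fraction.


Mia's rate: 1/3 of the job per hour
Iris's rate: 1/10 of the job per hour
Combined rate: 1/3 + 1/10 = 13/30 per hour
Time = 1 / (13/30) = 30/13 hours (≈ 2.31 hours)

30/13 hours


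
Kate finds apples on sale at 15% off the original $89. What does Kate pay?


Calculate the discount amount:
15% of $89 = $13.35
Subtract from original:
$89 - $13.35 = $75.65

$75.65


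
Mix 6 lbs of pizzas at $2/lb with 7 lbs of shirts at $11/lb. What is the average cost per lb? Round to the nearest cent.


Cost of pizzas:
6 x $2 = $12
Cost of shirts:
7 x $11 = $77
Total cost: $12 + $77 = $89
Total weight: 13 lbs
Average: $89 / 13 = $6.8461... ≈ $6.85/lb

$6.85/lb


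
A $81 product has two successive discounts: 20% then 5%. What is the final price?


First discount:
20% of $81 = $16.20
Price after first discount:
$81 - $16.20 = $64.80
Second discount:
5% of $64.80 = $3.24
Final price:
$64.80 - $3.24 = $61.56

$61.56


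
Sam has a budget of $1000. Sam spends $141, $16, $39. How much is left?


Add up expenses:
$141 + $16 + $39 = $196
Subtract from budget:
$1000 - $196 = $804

$804


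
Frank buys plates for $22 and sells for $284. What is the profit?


Selling price = $284
Cost price = $22
Profit = selling price - cost price:
Profit = $284 - $22 = $262

$262


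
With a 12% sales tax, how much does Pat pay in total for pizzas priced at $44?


Calculate the tax:
12% of $44 = $5.28
Add tax to price:
$44 + $5.28 = $49.28

$49.28


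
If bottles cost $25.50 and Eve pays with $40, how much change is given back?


Start with the amount paid:
$40
Subtract the price:
$40 - $25.50 = $14.50

$14.50


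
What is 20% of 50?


Convert percentage to decimal:
20% = 0.2
Multiply:
50 x 0.2 = 10

10


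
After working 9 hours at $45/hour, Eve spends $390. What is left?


Calculate earnings:
9 x $45 = $405
Subtract spending:
$405 - $390 = $15

$15


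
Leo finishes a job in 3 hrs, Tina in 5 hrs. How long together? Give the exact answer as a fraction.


Leo's rate: 1/3 of the job per hour
Tina's rate: 1/5 of the job per hour
Combined rate: 1/3 + 1/5 = 8/15 per hour
Time = 1 / (8/15) = 15/8 hours (≈ 1.88 hours)

15/8 hours


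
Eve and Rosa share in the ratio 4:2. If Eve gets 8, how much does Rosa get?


Find the multiplier:
8 / 4 = 2
Apply to Rosa's share:
2 x 2 = 4

4


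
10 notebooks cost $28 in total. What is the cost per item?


Total cost: $28
Number of items: 10
Unit price: $28 / 10 = $2.80

$2.80


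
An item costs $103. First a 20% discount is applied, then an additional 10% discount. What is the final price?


First discount:
20% of $103 = $20.60
Price after first discount:
$103 - $20.60 = $82.40
Second discount:
10% of $82.40 = $8.24
Final price:
$82.40 - $8.24 = $74.16

$74.16


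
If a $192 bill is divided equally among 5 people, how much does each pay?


Total bill: $192
Number of people: 5
Each pays: $192 / 5 = $38.40

$38.40


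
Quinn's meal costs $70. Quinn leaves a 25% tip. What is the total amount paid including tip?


Calculate the tip:
25% of $70 = $17.50
Add tip to meal cost:
$70 + $17.50 = $87.50

$87.50


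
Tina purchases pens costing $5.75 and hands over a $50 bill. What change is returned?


Start with the amount paid:
$50
Subtract the price:
$50 - $5.75 = $44.25

$44.25


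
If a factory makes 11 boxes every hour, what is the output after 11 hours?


Production rate: 11 boxes per hour
Time: 11 hours
Total: 11 x 11 = 121 boxes

121 boxes


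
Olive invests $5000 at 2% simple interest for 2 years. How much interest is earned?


Use the formula I = P x R x T / 100
P x R x T = 5000 x 2 x 2 = 20000
I = 20000 / 100 = $200

$200


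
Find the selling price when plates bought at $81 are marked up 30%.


Calculate the markup amount:
30% of $81 = $24.30
Add to cost:
$81 + $24.30 = $105.30

$105.30


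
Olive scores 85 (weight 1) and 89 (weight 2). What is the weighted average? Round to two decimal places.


Weighted sum:
1 x 85 + 2 x 89 = 263
Total weight:
1 + 2 = 3
Weighted average:
263 / 3 = 87.6666... ≈ 87.67

87.67


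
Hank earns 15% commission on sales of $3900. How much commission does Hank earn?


Convert rate to decimal:
15% = 0.15
Multiply by sales:
$3900 x 0.15 = $585

$585


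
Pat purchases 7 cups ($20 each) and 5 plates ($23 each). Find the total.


Cost of cups:
7 x $20 = $140
Cost of plates:
5 x $23 = $115
Add both:
$140 + $115 = $255

$255


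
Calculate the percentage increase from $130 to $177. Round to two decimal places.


Find the absolute change:
|177 - 130| = 47
Divide by original and multiply by 100:
47 / 130 x 100 = 36.1538...% ≈ 36.15%

36.15%


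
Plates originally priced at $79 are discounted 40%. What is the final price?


Calculate the discount amount:
40% of $79 = $31.60
Subtract from original:
$79 - $31.60 = $47.40

$47.40


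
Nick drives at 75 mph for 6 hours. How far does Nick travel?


Use the formula: distance = speed x time
Speed = 75 mph, Time = 6 hours
75 x 6 = 450 miles

450 miles


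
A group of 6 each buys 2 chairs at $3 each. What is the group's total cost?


Cost per person:
2 x $3 = $6
Group total:
6 x $6 = $36

$36


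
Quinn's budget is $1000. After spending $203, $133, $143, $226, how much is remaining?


Add up expenses:
$203 + $133 + $143 + $226 = $705
Subtract from budget:
$1000 - $705 = $295

$295


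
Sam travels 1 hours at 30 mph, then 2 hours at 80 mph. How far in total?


Leg 1 distance:
30 x 1 = 30 miles
Leg 2 distance:
80 x 2 = 160 miles
Total distance:
30 + 160 = 190 miles

190 miles


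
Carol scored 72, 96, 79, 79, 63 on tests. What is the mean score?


Add the scores:
72 + 96 + 79 + 79 + 63 = 389
Divide by the number of tests:
389 / 5 = 77.8

77.8


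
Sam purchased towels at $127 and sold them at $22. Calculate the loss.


Selling price = $22
Cost price = $127
Loss = cost price - selling price:
Loss = $127 - $22 = $105

$105


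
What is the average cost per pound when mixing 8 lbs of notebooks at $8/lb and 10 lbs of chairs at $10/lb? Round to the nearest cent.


Cost of notebooks:
8 x $8 = $64
Cost of chairs:
10 x $10 = $100
Total cost: $64 + $100 = $164
Total weight: 18 lbs
Average: $164 / 18 = $9.1111... ≈ $9.11/lb

$9.11/lb


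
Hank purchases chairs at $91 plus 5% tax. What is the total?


Calculate the tax:
5% of $91 = $4.55
Add tax to price:
$91 + $4.55 = $95.55

$95.55


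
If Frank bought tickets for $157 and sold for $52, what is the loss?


Selling price = $52
Cost price = $157
Loss = cost price - selling price:
Loss = $157 - $52 = $105

$105


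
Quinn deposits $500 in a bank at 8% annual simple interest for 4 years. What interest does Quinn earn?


Use the formula I = P x R x T / 100
P x R x T = 500 x 8 x 4 = 16000
I = 16000 / 100 = $160

$160


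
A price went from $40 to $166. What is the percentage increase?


Find the absolute change:
|166 - 40| = 126
Divide by original and multiply by 100:
126 / 40 x 100 = 315%

315%


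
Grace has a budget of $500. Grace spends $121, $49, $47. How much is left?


Add up expenses:
$121 + $49 + $47 = $217
Subtract from budget:
$500 - $217 = $283

$283


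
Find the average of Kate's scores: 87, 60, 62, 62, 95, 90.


Add the scores:
87 + 60 + 62 + 62 + 95 + 90 = 456
Divide by the number of tests:
456 / 6 = 76

76


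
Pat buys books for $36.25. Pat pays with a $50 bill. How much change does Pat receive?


Start with the amount paid:
$50
Subtract the price:
$50 - $36.25 = $13.75

$13.75


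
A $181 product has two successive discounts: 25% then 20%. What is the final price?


First discount:
25% of $181 = $45.25
Price after first discount:
$181 - $45.25 = $135.75
Second discount:
20% of $135.75 = $27.15
Final price:
$135.75 - $27.15 = $108.60

$108.60


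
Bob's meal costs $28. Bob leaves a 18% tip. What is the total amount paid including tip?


Calculate the tip:
18% of $28 = $5.04
Add tip to meal cost:
$28 + $5.04 = $33.04

$33.04


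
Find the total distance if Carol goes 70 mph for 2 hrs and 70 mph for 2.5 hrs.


Leg 1 distance:
70 x 2 = 140 miles
Leg 2 distance:
70 x 2.5 = 175 miles
Total distance:
140 + 175 = 315 miles

315 miles


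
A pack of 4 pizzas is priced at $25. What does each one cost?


Total cost: $25
Number of items: 4
Unit price: $25 / 4 = $6.25

$6.25


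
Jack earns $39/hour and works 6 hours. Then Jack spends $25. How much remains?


Calculate earnings:
6 x $39 = $234
Subtract spending:
$234 - $25 = $209

$209


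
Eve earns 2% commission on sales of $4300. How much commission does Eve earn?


Convert rate to decimal:
2% = 0.02
Multiply by sales:
$4300 x 0.02 = $86

$86


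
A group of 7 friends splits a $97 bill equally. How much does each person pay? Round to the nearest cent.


Total bill: $97
Number of people: 7
Each pays: $97 / 7 = $13.8571... ≈ $13.86

$13.86


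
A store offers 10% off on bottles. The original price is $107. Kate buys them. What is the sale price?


Calculate the discount amount:
10% of $107 = $10.70
Subtract from original:
$107 - $10.70 = $96.30

$96.30


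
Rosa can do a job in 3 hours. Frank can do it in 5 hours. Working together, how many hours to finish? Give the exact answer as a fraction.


Rosa's rate: 1/3 of the job per hour
Frank's rate: 1/5 of the job per hour
Combined rate: 1/3 + 1/5 = 8/15 per hour
Time = 1 / (8/15) = 15/8 hours (≈ 1.88 hours)

15/8 hours


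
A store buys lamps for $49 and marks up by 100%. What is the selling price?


Calculate the markup amount:
100% of $49 = $49
Add to cost:
$49 + $49 = $98

$98


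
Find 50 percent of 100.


Convert percentage to decimal:
50% = 0.5
Multiply:
100 x 0.5 = 50

50


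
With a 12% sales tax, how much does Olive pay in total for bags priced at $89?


Calculate the tax:
12% of $89 = $10.68
Add tax to price:
$89 + $10.68 = $99.68

$99.68


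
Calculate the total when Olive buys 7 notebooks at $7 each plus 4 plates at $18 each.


Cost of notebooks:
7 x $7 = $49
Cost of plates:
4 x $18 = $72
Add both:
$49 + $72 = $121

$121


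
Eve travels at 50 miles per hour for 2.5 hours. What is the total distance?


Use the formula: distance = speed x time
Speed = 50 mph, Time = 2.5 hours
50 x 2.5 = 125 miles

125 miles


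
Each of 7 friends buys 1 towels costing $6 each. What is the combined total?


Cost per person:
1 x $6 = $6
Group total:
7 x $6 = $42

$42


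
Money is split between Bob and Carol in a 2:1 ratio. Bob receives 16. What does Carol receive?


Find the multiplier:
16 / 2 = 8
Apply to Carol's share:
1 x 8 = 8

8


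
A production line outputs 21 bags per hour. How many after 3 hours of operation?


Production rate: 21 bags per hour
Time: 3 hours
Total: 21 x 3 = 63 bags

63 bags


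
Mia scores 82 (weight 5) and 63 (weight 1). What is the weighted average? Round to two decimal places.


Weighted sum:
5 x 82 + 1 x 63 = 473
Total weight:
5 + 1 = 6
Weighted average:
473 / 6 = 78.8333... ≈ 78.83

78.83


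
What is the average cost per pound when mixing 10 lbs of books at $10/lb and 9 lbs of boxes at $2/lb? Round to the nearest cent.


Cost of books:
10 x $10 = $100
Cost of boxes:
9 x $2 = $18
Total cost: $100 + $18 = $118
Total weight: 19 lbs
Average: $118 / 19 = $6.2105... ≈ $6.21/lb

$6.21/lb


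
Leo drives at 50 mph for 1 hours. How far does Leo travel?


Use the formula: distance = speed x time
Speed = 50 mph, Time = 1 hours
50 x 1 = 50 miles

50 miles


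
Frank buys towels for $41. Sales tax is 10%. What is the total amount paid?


Calculate the tax:
10% of $41 = $4.10
Add tax to price:
$41 + $4.10 = $45.10

$45.10


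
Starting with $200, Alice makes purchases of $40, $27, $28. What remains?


Add up expenses:
$40 + $27 + $28 = $95
Subtract from budget:
$200 - $95 = $105

$105


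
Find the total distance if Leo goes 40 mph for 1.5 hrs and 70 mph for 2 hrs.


Leg 1 distance:
40 x 1.5 = 60 miles
Leg 2 distance:
70 x 2 = 140 miles
Total distance:
60 + 140 = 200 miles

200 miles


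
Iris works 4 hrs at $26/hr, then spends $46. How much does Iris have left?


Calculate earnings:
4 x $26 = $104
Subtract spending:
$104 - $46 = $58

$58


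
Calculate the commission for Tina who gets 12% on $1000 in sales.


Convert rate to decimal:
12% = 0.12
Multiply by sales:
$1000 x 0.12 = $120

$120


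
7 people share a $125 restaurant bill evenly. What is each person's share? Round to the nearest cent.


Total bill: $125
Number of people: 7
Each pays: $125 / 7 = $17.8571... ≈ $17.86

$17.86


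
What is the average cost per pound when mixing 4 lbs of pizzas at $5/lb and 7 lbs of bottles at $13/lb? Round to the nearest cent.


Cost of pizzas:
4 x $5 = $20
Cost of bottles:
7 x $13 = $91
Total cost: $20 + $91 = $111
Total weight: 11 lbs
Average: $111 / 11 = $10.0909... ≈ $10.09/lb

$10.09/lb


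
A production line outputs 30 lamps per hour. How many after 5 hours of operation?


Production rate: 30 lamps per hour
Time: 5 hours
Total: 30 x 5 = 150 lamps

150 lamps


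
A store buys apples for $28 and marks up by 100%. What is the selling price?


Calculate the markup amount:
100% of $28 = $28
Add to cost:
$28 + $28 = $56

$56


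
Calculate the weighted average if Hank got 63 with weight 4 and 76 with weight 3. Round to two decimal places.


Weighted sum:
4 x 63 + 3 x 76 = 480
Total weight:
4 + 3 = 7
Weighted average:
480 / 7 = 68.5714... ≈ 68.57

68.57


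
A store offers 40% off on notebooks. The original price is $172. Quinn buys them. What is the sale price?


Calculate the discount amount:
40% of $172 = $68.80
Subtract from original:
$172 - $68.80 = $103.20

$103.20


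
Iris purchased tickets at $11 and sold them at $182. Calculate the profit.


Selling price = $182
Cost price = $11
Profit = selling price - cost price:
Profit = $182 - $11 = $171

$171


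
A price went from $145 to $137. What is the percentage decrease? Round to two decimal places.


Find the absolute change:
|137 - 145| = 8
Divide by original and multiply by 100:
8 / 145 x 100 = 5.5172...% ≈ 5.52%

5.52%


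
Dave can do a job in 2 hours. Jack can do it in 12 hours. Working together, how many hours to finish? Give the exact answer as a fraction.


Dave's rate: 1/2 of the job per hour
Jack's rate: 1/12 of the job per hour
Combined rate: 1/2 + 1/12 = 7/12 per hour
Time = 1 / (7/12) = 12/7 hours (≈ 1.71 hours)

12/7 hours


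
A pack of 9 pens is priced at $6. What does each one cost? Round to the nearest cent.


Total cost: $6
Number of items: 9
Unit price: $6 / 9 = $0.6666... ≈ $0.67

$0.67
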